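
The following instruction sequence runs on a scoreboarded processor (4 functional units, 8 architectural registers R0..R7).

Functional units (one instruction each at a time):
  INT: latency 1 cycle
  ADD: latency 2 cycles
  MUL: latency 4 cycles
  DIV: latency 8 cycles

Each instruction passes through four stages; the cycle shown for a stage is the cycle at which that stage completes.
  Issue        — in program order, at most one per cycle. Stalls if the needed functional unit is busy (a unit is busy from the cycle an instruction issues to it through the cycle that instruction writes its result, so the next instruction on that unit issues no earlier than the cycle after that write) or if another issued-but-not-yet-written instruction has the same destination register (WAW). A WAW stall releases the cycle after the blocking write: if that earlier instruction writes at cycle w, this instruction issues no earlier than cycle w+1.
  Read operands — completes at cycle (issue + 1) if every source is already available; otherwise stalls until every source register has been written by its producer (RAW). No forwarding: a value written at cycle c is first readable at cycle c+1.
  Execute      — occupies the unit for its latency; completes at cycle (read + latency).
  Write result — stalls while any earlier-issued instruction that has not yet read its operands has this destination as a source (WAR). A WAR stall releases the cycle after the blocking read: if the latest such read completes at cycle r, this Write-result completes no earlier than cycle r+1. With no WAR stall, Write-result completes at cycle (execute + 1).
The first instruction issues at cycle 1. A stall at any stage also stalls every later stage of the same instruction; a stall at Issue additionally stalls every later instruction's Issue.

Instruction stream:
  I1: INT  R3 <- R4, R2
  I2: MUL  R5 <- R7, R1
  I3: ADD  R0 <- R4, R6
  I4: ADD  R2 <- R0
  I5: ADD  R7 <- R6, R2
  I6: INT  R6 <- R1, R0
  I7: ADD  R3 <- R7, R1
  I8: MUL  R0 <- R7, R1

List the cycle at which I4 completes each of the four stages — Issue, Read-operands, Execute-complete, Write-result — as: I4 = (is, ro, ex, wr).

I4 = (8, 9, 11, 12)

c1: I1 issues→INT
c2: I1 reads; I2 issues→MUL
c3: I1 exec-done; I2 reads; I3 issues→ADD
c4: I1 writes R3; I3 reads
c6: I3 exec-done
c7: I2 exec-done; I3 writes R0
c8: I2 writes R5; I4 issues→ADD
c9: I4 reads
c11: I4 exec-done
c12: I4 writes R2
c13: I5 issues→ADD
c14: I5 reads; I6 issues→INT
c15: I6 reads
c16: I5 exec-done; I6 exec-done
c17: I5 writes R7; I6 writes R6
c18: I7 issues→ADD
c19: I7 reads; I8 issues→MUL
c20: I8 reads
c21: I7 exec-done
c22: I7 writes R3
c24: I8 exec-done
c25: I8 writes R0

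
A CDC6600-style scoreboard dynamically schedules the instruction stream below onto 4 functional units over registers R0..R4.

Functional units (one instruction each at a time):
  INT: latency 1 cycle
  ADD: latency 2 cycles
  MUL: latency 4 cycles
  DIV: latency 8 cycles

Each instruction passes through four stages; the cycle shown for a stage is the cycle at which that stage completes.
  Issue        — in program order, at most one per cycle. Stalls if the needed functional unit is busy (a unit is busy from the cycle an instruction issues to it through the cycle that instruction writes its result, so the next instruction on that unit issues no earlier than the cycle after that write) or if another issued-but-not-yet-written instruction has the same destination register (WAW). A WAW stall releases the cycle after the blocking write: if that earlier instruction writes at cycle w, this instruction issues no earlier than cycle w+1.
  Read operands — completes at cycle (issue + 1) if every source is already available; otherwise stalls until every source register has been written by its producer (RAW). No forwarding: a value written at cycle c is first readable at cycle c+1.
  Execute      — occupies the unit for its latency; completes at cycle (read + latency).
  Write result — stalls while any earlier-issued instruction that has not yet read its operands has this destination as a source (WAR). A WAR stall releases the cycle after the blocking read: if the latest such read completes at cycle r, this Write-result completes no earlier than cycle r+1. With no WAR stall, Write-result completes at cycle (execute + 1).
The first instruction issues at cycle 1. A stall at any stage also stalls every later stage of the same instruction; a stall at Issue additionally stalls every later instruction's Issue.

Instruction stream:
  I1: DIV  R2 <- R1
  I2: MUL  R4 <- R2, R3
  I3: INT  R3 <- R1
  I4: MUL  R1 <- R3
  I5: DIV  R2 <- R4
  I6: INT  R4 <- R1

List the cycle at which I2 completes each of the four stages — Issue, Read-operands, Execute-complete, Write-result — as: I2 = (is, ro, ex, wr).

I2 = (2, 12, 16, 17)

I1: IS=1 RO=2 EX=10 WR=11
I2: IS=2 RO=12 EX=16 WR=17  [RAW R2: wait I1 write@11]
I3: IS=3 RO=4 EX=5 WR=13  [WAR R3: wait I2 read@12]
I4: IS=18 RO=19 EX=23 WR=24  [struct: MUL busy until I2 writes@17]
I5: IS=19 RO=20 EX=28 WR=29
I6: IS=20 RO=25 EX=26 WR=27  [RAW R1: wait I4 write@24]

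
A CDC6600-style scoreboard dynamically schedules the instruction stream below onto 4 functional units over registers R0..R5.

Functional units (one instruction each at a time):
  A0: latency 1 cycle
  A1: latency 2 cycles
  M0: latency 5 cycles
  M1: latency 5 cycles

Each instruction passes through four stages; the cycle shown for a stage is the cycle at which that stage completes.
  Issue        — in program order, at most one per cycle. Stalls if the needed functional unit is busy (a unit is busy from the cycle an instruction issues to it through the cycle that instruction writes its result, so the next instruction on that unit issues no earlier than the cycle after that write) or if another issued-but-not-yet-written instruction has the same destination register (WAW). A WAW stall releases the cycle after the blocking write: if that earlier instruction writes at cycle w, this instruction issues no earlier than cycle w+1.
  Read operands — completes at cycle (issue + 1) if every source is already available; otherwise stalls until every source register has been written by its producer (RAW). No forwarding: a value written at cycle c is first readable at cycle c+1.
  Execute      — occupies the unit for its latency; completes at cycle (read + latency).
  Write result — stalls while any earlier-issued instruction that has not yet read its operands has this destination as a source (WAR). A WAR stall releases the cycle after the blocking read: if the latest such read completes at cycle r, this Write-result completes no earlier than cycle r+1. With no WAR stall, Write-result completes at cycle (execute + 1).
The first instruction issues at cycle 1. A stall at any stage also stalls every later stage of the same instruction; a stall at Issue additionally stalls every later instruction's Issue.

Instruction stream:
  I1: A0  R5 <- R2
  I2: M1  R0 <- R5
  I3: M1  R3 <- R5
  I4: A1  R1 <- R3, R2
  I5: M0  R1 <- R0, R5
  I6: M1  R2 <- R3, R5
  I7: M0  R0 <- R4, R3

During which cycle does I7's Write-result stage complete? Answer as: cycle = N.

I1 -> (1, 2, 3, 4)
I2 -> (2, 5, 10, 11)  // RAW R5: wait I1 write@4
I3 -> (12, 13, 18, 19)  // struct: M1 busy until I2 writes@11
I4 -> (13, 20, 22, 23)  // RAW R3: wait I3 write@19
I5 -> (24, 25, 30, 31)  // WAW R1: wait I4 write@23
I6 -> (25, 26, 31, 32)
I7 -> (32, 33, 38, 39)  // struct: M0 busy until I5 writes@31

cycle = 39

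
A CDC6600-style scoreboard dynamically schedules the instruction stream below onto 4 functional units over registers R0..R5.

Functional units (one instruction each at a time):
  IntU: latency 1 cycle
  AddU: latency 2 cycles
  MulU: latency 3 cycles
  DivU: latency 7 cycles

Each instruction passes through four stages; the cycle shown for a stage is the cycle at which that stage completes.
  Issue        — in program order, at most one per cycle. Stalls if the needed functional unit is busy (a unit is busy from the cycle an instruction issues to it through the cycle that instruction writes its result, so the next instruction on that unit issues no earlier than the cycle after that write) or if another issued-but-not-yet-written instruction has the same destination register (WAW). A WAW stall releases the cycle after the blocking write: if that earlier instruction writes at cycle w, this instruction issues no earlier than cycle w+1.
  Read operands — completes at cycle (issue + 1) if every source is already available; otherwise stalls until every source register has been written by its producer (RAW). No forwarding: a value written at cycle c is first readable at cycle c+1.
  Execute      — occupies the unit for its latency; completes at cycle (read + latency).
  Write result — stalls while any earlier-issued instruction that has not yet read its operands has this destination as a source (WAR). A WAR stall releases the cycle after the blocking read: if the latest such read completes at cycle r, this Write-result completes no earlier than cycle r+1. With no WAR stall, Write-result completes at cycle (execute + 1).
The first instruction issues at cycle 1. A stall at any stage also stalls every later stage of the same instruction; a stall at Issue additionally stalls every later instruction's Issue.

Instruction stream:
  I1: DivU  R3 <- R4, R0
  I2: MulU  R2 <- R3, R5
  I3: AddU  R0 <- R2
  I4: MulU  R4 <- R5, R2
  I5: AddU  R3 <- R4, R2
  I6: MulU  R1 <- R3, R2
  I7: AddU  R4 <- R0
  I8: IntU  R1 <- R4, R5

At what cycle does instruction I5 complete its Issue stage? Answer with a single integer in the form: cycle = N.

cycle = 20

cycle 1: I1 issues→DivU
cycle 2: I1 reads; I2 issues→MulU
cycle 3: I3 issues→AddU
cycle 9: I1 exec-done
cycle 10: I1 writes R3
cycle 11: I2 reads
cycle 14: I2 exec-done
cycle 15: I2 writes R2
cycle 16: I3 reads; I4 issues→MulU
cycle 17: I4 reads
cycle 18: I3 exec-done
cycle 19: I3 writes R0
cycle 20: I4 exec-done; I5 issues→AddU
cycle 21: I4 writes R4
cycle 22: I5 reads; I6 issues→MulU
cycle 24: I5 exec-done
cycle 25: I5 writes R3
cycle 26: I6 reads; I7 issues→AddU
cycle 27: I7 reads
cycle 29: I6 exec-done; I7 exec-done
cycle 30: I6 writes R1; I7 writes R4
cycle 31: I8 issues→IntU
cycle 32: I8 reads
cycle 33: I8 exec-done
cycle 34: I8 writes R1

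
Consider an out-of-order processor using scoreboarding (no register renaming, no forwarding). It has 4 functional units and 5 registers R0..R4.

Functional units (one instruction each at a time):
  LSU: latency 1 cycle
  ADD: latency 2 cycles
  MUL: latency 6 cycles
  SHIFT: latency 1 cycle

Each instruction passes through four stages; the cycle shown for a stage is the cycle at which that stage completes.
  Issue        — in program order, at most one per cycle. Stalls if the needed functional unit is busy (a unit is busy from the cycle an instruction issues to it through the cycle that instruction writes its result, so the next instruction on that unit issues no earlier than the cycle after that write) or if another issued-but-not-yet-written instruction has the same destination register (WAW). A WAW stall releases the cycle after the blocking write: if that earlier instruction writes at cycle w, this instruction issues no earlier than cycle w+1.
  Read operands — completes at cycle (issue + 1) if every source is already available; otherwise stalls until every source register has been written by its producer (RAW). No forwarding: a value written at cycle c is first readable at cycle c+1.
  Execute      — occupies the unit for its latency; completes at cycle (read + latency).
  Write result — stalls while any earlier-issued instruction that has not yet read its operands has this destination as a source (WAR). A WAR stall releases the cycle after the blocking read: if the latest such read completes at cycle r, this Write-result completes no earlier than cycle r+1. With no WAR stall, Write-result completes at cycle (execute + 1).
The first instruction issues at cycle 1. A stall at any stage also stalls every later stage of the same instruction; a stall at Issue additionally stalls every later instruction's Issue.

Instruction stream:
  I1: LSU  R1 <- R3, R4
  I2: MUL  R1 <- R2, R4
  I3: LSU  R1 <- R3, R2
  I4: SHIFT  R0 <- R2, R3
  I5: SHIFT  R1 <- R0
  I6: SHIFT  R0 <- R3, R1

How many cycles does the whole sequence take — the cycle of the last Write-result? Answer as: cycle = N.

I1 -> (1, 2, 3, 4)
I2 -> (5, 6, 12, 13)  // WAW R1: wait I1 write@4
I3 -> (14, 15, 16, 17)  // WAW R1: wait I2 write@13
I4 -> (15, 16, 17, 18)
I5 -> (19, 20, 21, 22)  // struct: SHIFT busy until I4 writes@18
I6 -> (23, 24, 25, 26)  // struct: SHIFT busy until I5 writes@22

cycle = 26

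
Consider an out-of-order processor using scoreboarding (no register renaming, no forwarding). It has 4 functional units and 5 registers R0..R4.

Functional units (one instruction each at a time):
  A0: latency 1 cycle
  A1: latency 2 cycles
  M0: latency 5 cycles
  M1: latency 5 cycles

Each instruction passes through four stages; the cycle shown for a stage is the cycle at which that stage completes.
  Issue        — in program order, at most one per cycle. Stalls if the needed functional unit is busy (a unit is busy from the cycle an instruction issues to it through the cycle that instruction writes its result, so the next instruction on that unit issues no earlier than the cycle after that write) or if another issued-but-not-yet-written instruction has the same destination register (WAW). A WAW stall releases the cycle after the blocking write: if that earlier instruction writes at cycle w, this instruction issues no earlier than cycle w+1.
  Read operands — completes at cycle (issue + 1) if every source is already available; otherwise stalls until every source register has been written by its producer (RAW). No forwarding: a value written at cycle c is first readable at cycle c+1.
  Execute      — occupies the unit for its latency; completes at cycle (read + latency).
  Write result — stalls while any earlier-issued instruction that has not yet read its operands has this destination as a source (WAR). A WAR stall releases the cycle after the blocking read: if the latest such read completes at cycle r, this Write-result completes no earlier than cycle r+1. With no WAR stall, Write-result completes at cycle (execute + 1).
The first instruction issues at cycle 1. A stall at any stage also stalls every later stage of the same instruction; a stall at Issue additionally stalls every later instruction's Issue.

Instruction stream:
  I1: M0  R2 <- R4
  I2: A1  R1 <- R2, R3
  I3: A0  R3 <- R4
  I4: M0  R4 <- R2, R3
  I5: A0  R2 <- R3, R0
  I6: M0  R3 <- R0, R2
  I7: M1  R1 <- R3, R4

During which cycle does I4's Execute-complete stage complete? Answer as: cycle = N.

cycle 1: I1→M0
cycle 2: I1 RO | I2→A1
cycle 3: I3→A0
cycle 4: I3 RO
cycle 5: I3 EX
cycle 7: I1 EX
cycle 8: I1 WR R2
cycle 9: I2 RO | I4→M0
cycle 10: I3 WR R3
cycle 11: I2 EX | I4 RO | I5→A0
cycle 12: I2 WR R1 | I5 RO
cycle 13: I5 EX
cycle 14: I5 WR R2
cycle 16: I4 EX
cycle 17: I4 WR R4
cycle 18: I6→M0
cycle 19: I6 RO | I7→M1
cycle 24: I6 EX
cycle 25: I6 WR R3
cycle 26: I7 RO
cycle 31: I7 EX
cycle 32: I7 WR R1

cycle = 16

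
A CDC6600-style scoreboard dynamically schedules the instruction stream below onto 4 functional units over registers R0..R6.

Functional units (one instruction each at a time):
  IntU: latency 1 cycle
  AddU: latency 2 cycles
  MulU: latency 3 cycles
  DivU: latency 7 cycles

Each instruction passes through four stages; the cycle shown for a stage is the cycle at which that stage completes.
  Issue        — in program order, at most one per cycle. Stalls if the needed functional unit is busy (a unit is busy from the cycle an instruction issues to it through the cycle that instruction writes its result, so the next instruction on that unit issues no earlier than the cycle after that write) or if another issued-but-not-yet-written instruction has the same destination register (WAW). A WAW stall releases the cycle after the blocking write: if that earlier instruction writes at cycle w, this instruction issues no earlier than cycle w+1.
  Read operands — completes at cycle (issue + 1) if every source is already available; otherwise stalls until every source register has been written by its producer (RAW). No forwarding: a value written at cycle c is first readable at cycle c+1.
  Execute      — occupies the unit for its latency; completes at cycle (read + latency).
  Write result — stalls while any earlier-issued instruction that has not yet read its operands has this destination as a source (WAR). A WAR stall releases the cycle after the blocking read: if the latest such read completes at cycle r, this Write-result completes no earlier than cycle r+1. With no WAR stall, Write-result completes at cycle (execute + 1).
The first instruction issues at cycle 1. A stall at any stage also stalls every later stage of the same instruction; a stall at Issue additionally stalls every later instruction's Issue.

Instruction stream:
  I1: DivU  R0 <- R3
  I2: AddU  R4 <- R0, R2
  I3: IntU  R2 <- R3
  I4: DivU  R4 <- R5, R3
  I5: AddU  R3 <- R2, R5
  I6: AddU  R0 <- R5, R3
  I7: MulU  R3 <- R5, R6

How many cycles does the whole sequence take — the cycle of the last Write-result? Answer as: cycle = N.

cycle = 27

c1: issue I1 (DivU)
c2: I1 read-ops | issue I2 (AddU)
c3: issue I3 (IntU)
c4: I3 read-ops
c5: I3 finished on IntU
c9: I1 finished on DivU
c10: I1→R0
c11: I2 read-ops
c12: I3→R2
c13: I2 finished on AddU
c14: I2→R4
c15: issue I4 (DivU)
c16: I4 read-ops | issue I5 (AddU)
c17: I5 read-ops
c19: I5 finished on AddU
c20: I5→R3
c21: issue I6 (AddU)
c22: I6 read-ops | issue I7 (MulU)
c23: I4 finished on DivU | I7 read-ops
c24: I4→R4 | I6 finished on AddU
c25: I6→R0
c26: I7 finished on MulU
c27: I7→R3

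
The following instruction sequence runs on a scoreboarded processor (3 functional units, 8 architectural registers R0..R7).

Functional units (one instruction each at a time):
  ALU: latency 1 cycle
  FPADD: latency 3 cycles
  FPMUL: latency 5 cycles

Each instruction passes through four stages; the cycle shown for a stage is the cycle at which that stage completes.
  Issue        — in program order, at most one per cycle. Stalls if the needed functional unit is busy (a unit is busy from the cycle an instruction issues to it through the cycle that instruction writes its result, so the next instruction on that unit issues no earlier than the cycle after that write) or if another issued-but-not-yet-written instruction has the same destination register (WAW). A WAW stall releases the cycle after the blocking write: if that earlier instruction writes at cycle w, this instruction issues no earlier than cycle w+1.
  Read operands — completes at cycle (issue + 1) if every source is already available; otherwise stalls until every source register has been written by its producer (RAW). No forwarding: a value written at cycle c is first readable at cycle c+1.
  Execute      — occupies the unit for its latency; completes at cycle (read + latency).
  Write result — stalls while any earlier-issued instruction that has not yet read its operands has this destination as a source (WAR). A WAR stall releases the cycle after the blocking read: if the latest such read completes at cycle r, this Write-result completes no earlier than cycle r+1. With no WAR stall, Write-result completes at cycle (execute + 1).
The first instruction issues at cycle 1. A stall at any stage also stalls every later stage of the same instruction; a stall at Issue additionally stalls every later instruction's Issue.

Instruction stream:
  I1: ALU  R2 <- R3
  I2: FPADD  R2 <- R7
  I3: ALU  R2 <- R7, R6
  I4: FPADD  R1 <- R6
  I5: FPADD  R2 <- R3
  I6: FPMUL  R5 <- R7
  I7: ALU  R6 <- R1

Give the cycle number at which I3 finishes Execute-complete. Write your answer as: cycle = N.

I1: IS=1 RO=2 EX=3 WR=4
I2: IS=5 RO=6 EX=9 WR=10  [WAW R2: wait I1 write@4]
I3: IS=11 RO=12 EX=13 WR=14  [WAW R2: wait I2 write@10]
I4: IS=12 RO=13 EX=16 WR=17
I5: IS=18 RO=19 EX=22 WR=23  [struct: FPADD busy until I4 writes@17]
I6: IS=19 RO=20 EX=25 WR=26
I7: IS=20 RO=21 EX=22 WR=23

cycle = 13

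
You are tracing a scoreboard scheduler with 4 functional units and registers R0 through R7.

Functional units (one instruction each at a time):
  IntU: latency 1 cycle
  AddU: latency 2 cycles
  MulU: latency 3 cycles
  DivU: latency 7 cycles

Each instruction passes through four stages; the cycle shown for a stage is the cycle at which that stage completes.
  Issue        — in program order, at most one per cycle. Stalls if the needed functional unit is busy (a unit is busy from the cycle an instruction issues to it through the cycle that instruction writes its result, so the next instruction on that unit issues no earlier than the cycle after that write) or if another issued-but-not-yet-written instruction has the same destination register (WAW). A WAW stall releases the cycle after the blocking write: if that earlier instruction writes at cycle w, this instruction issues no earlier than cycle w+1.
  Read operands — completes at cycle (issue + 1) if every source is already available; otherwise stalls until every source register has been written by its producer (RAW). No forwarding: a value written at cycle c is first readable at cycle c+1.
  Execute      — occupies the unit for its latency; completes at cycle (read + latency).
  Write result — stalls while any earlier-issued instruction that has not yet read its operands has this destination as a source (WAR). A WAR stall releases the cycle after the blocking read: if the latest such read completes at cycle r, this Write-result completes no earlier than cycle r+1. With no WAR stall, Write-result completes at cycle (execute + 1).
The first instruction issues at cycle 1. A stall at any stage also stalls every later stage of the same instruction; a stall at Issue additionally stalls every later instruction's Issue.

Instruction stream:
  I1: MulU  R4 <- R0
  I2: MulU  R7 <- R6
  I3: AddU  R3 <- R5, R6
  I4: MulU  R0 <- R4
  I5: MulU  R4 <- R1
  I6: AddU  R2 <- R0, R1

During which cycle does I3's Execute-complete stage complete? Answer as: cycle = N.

cycle = 11

cycle 1: issue I1 (MulU)
cycle 2: I1 read-ops
cycle 5: I1 finished on MulU
cycle 6: I1→R4
cycle 7: issue I2 (MulU)
cycle 8: I2 read-ops, issue I3 (AddU)
cycle 9: I3 read-ops
cycle 11: I2 finished on MulU, I3 finished on AddU
cycle 12: I2→R7, I3→R3
cycle 13: issue I4 (MulU)
cycle 14: I4 read-ops
cycle 17: I4 finished on MulU
cycle 18: I4→R0
cycle 19: issue I5 (MulU)
cycle 20: I5 read-ops, issue I6 (AddU)
cycle 21: I6 read-ops
cycle 23: I5 finished on MulU, I6 finished on AddU
cycle 24: I5→R4, I6→R2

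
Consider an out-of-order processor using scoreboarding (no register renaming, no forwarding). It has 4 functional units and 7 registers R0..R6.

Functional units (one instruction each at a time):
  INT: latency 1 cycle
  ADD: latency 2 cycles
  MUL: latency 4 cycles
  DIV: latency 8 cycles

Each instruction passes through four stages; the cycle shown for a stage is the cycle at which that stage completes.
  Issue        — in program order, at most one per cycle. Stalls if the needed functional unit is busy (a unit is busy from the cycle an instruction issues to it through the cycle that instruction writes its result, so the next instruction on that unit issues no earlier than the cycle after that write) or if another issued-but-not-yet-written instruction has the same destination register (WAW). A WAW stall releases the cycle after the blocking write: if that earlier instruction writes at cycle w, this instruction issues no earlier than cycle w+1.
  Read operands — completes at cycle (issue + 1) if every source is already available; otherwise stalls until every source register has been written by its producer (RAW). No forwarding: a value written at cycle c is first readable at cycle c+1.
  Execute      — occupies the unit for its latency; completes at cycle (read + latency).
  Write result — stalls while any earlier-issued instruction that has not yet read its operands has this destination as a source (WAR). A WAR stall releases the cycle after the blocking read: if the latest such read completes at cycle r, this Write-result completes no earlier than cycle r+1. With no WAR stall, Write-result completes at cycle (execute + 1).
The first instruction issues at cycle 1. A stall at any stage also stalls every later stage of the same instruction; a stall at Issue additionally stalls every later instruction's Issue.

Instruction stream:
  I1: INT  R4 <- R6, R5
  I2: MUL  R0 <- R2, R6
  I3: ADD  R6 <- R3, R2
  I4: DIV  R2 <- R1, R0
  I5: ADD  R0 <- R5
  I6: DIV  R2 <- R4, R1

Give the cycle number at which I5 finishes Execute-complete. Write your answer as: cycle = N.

cycle = 12

[I1] 1/2/3/4
[I2] 2/3/7/8
[I3] 3/4/6/7
[I4] 4/9/17/18  (RAW R0: wait I2 write@8)
[I5] 9/10/12/13  (WAW R0: wait I2 write@8)
[I6] 19/20/28/29  (struct: DIV busy until I4 writes@18)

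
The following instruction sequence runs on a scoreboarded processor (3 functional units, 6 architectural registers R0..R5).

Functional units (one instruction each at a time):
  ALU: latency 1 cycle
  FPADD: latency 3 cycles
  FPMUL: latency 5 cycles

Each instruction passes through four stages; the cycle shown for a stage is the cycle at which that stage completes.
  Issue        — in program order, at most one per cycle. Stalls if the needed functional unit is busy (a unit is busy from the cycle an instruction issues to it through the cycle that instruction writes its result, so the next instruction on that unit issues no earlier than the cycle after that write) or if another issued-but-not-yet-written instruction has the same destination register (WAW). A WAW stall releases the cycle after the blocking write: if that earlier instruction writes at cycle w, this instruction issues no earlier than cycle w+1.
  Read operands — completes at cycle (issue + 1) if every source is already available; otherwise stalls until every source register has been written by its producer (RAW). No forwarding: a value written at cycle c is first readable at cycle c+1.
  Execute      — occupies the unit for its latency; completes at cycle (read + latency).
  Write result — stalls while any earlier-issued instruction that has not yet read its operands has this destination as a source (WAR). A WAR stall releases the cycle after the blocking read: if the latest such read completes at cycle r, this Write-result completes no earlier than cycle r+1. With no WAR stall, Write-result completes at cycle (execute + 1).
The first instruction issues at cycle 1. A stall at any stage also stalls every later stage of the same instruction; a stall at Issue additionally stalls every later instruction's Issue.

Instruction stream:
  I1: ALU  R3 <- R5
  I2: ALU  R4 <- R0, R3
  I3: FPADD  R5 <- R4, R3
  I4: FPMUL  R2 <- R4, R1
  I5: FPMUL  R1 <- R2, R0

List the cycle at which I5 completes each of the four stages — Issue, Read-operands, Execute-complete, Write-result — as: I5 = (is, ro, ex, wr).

I5 = (16, 17, 22, 23)

c1: I1→ALU
c2: I1 RO
c3: I1 EX
c4: I1 WR R3
c5: I2→ALU
c6: I2 RO | I3→FPADD
c7: I2 EX | I4→FPMUL
c8: I2 WR R4
c9: I3 RO | I4 RO
c12: I3 EX
c13: I3 WR R5
c14: I4 EX
c15: I4 WR R2
c16: I5→FPMUL
c17: I5 RO
c22: I5 EX
c23: I5 WR R1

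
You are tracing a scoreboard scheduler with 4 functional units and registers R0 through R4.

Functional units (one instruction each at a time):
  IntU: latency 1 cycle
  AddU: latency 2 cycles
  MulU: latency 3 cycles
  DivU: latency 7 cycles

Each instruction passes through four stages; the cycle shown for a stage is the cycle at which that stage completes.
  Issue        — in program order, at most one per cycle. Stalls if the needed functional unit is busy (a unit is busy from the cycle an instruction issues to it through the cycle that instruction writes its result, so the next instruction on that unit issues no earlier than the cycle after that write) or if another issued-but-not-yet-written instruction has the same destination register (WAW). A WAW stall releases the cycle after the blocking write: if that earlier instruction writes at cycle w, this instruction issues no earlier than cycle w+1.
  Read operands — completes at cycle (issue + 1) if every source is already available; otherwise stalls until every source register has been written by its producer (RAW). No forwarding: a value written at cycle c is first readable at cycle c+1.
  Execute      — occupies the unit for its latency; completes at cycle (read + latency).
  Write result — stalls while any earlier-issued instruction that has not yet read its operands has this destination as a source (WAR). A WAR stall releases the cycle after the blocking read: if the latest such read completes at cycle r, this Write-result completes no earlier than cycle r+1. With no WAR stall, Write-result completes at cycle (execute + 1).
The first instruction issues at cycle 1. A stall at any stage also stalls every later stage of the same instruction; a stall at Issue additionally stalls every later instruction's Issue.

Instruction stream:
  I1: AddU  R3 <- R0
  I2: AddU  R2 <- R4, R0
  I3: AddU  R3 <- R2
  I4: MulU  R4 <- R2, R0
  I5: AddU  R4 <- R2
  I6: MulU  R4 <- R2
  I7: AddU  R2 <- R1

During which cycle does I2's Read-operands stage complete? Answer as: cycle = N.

cycle = 7

cycle 1: I1 issues→AddU
cycle 2: I1 reads
cycle 4: I1 exec-done
cycle 5: I1 writes R3
cycle 6: I2 issues→AddU
cycle 7: I2 reads
cycle 9: I2 exec-done
cycle 10: I2 writes R2
cycle 11: I3 issues→AddU
cycle 12: I3 reads; I4 issues→MulU
cycle 13: I4 reads
cycle 14: I3 exec-done
cycle 15: I3 writes R3
cycle 16: I4 exec-done
cycle 17: I4 writes R4
cycle 18: I5 issues→AddU
cycle 19: I5 reads
cycle 21: I5 exec-done
cycle 22: I5 writes R4
cycle 23: I6 issues→MulU
cycle 24: I6 reads; I7 issues→AddU
cycle 25: I7 reads
cycle 27: I6 exec-done; I7 exec-done
cycle 28: I6 writes R4; I7 writes R2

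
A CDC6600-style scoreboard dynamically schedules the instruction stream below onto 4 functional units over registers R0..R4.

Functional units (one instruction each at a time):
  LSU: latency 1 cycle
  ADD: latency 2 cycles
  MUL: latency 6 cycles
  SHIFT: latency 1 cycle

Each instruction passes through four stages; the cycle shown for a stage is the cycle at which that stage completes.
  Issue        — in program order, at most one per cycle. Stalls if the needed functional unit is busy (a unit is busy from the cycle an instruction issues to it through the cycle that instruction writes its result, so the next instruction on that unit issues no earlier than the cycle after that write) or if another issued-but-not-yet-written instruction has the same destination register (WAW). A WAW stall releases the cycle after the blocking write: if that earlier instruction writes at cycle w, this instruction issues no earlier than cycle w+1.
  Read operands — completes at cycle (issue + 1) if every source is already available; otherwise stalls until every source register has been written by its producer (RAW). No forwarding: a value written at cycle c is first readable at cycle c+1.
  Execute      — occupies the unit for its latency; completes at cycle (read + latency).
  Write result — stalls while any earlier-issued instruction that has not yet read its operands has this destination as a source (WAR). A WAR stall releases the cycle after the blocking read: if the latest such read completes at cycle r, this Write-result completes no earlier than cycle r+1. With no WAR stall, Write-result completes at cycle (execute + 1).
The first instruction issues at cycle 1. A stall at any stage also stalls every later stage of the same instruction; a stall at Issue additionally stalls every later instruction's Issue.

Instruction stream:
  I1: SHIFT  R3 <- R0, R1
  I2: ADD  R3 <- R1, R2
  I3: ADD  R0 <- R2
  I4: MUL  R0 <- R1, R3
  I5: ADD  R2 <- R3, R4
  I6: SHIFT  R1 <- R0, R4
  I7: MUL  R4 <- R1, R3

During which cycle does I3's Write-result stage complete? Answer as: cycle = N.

1) issue 1, read 2, done 3, write 4
2) issue 5, read 6, done 8, write 9  <WAW R3: wait I1 write@4>
3) issue 10, read 11, done 13, write 14  <struct: ADD busy until I2 writes@9>
4) issue 15, read 16, done 22, write 23  <WAW R0: wait I3 write@14>
5) issue 16, read 17, done 19, write 20
6) issue 17, read 24, done 25, write 26  <RAW R0: wait I4 write@23>
7) issue 24, read 27, done 33, write 34  <struct: MUL busy until I4 writes@23 / RAW R1: wait I6 write@26>

cycle = 14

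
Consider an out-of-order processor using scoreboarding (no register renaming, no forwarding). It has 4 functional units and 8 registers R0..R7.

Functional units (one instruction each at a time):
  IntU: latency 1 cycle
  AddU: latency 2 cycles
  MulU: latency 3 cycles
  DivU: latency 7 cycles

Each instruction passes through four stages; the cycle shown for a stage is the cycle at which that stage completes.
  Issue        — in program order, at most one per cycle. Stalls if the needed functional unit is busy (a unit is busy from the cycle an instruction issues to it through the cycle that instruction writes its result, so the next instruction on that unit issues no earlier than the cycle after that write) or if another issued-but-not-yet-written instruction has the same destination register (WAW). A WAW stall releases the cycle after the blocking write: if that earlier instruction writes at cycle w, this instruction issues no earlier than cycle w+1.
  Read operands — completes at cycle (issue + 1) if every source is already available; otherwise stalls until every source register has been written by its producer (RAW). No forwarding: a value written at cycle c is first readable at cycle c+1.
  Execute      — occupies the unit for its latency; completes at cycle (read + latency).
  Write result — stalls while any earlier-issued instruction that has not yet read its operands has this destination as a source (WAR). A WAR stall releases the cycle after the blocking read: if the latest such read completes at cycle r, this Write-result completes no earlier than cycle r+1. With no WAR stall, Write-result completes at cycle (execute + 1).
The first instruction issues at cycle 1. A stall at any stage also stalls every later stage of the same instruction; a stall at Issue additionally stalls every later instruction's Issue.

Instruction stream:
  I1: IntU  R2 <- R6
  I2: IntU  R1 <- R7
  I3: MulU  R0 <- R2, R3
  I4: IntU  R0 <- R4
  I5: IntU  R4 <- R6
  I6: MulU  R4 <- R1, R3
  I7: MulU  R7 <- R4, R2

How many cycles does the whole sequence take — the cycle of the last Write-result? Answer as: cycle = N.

cycle 1: I1 dispatched to IntU
cycle 2: I1 operands ready
cycle 3: I1 complete
cycle 4: R2←I1
cycle 5: I2 dispatched to IntU
cycle 6: I2 operands ready; I3 dispatched to MulU
cycle 7: I2 complete; I3 operands ready
cycle 8: R1←I2
cycle 10: I3 complete
cycle 11: R0←I3
cycle 12: I4 dispatched to IntU
cycle 13: I4 operands ready
cycle 14: I4 complete
cycle 15: R0←I4
cycle 16: I5 dispatched to IntU
cycle 17: I5 operands ready
cycle 18: I5 complete
cycle 19: R4←I5
cycle 20: I6 dispatched to MulU
cycle 21: I6 operands ready
cycle 24: I6 complete
cycle 25: R4←I6
cycle 26: I7 dispatched to MulU
cycle 27: I7 operands ready
cycle 30: I7 complete
cycle 31: R7←I7

cycle = 31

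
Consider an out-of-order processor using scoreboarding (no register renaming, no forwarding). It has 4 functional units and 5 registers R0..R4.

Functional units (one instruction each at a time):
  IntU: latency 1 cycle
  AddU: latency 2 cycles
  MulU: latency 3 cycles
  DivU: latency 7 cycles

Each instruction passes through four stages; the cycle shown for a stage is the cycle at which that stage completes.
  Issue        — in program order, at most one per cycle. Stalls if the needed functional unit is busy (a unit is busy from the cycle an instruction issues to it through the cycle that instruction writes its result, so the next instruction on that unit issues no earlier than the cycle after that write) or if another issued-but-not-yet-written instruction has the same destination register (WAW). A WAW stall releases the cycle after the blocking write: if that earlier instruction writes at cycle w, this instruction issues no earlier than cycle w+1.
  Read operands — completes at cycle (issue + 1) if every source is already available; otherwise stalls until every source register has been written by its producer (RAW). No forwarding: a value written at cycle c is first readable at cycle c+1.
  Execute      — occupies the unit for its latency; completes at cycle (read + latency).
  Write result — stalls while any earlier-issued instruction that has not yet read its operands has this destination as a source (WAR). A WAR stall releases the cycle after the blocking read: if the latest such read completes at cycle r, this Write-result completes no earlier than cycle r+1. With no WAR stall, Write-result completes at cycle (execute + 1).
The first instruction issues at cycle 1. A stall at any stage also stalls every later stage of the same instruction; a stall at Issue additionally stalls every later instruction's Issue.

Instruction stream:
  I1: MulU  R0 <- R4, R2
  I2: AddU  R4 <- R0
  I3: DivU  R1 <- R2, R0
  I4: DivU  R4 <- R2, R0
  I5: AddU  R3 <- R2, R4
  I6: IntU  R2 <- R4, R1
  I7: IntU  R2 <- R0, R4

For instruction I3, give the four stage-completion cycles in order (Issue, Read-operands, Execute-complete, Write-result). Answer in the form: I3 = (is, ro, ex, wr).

I3 = (3, 7, 14, 15)

I1 -> (1, 2, 5, 6)
I2 -> (2, 7, 9, 10)  // RAW R0: wait I1 write@6
I3 -> (3, 7, 14, 15)  // RAW R0: wait I1 write@6
I4 -> (16, 17, 24, 25)  // struct: DivU busy until I3 writes@15
I5 -> (17, 26, 28, 29)  // RAW R4: wait I4 write@25
I6 -> (18, 26, 27, 28)  // RAW R4: wait I4 write@25
I7 -> (29, 30, 31, 32)  // struct: IntU busy until I6 writes@28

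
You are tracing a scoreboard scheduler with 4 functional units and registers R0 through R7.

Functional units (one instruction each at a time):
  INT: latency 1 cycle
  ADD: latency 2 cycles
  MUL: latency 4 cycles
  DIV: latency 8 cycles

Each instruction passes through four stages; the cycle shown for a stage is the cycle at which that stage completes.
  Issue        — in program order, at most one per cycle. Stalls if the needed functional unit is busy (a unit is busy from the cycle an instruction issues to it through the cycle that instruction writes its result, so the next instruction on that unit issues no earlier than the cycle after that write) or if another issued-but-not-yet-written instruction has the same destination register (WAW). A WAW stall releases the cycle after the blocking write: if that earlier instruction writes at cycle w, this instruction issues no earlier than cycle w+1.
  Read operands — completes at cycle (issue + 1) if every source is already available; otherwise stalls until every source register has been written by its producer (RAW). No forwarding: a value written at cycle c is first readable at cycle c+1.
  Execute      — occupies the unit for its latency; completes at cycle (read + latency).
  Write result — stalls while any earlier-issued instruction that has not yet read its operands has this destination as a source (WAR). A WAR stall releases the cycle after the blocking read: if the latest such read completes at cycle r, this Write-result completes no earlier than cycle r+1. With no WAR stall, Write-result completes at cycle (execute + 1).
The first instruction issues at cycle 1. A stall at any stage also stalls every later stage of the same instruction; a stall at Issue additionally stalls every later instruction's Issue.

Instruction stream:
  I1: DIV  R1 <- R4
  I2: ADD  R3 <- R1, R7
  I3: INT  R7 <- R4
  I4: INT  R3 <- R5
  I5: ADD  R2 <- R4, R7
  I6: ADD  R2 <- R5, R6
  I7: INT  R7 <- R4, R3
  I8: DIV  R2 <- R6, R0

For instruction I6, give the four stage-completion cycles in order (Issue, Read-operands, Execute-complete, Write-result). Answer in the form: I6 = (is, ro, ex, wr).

I1 -> (1, 2, 10, 11)
I2 -> (2, 12, 14, 15)  // RAW R1: wait I1 write@11
I3 -> (3, 4, 5, 13)  // WAR R7: wait I2 read@12
I4 -> (16, 17, 18, 19)  // WAW R3: wait I2 write@15
I5 -> (17, 18, 20, 21)
I6 -> (22, 23, 25, 26)  // struct: ADD busy until I5 writes@21
I7 -> (23, 24, 25, 26)
I8 -> (27, 28, 36, 37)  // WAW R2: wait I6 write@26

I6 = (22, 23, 25, 26)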